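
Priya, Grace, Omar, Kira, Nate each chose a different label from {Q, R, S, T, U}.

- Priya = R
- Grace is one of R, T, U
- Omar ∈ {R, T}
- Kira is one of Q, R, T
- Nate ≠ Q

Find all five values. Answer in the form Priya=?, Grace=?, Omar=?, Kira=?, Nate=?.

Priya=R, Grace=U, Omar=T, Kira=Q, Nate=S

Priya's domain is down to {R}, so Priya = R. Eliminate R elsewhere: Grace, Omar, Kira, Nate.
Omar has just one choice, so Omar = T. So Grace, Kira, Nate can't be T.
Kira has just one choice, so Kira = Q.
That leaves Grace = U. Remove U from Nate.
Nate's domain is down to {S}, so Nate = S.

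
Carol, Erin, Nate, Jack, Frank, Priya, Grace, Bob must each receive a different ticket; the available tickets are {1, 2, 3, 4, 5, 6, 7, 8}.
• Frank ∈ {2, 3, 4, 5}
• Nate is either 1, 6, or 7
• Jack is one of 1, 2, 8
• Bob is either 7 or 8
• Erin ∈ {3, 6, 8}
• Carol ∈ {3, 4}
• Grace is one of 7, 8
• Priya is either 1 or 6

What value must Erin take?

3

The 8 variables draw from only 8 values {1, 2, 3, 4, 5, 6, 7, 8}, so each is used; only Frank can be 5, hence Frank = 5.
The 7 still-open variables draw from only 7 values {1, 2, 3, 4, 6, 7, 8}, so each is used; only Jack can be 2, hence Jack = 2.
The 6 still-open variables draw from only 6 values {1, 3, 4, 6, 7, 8}, so each is used; only Carol can be 4, hence Carol = 4.
Among the 5 still-open variables, 3 fits only Erin (and all 5 values in {1, 3, 6, 7, 8} must be used), so Erin = 3.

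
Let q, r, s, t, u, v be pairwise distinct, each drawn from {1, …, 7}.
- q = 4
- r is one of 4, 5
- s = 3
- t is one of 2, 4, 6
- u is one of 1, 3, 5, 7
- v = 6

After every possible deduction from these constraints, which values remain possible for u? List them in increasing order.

1, 7

q must be 4 (only option left). Remove 4 from r, t.
That leaves r = 5. So u can't be 5.
s's domain is down to {3}, so s = 3. Remove 3 from u.
That leaves v = 6. Strike 6 from t.
t has just one choice, so t = 2.
No further eliminations apply; u can still be any of 1, 7.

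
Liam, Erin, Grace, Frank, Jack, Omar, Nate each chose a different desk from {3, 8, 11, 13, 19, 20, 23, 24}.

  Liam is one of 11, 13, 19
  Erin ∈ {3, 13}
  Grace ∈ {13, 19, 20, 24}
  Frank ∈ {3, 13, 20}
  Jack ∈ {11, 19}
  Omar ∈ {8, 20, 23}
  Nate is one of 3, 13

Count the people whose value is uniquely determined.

Erin and Nate between them cover only {3, 13} — a naked pair. Remove those values from Liam, Grace, Frank.
Frank's domain is down to {20}, so Frank = 20. So Grace, Omar can't be 20.
The 2 variables Liam and Jack are confined to {11, 19}, which locks those values in; drop them from Grace.
That leaves Grace = 24.
Determined: Grace=24, Frank=20. The other people each still have more than one consistent value. That makes 2.

2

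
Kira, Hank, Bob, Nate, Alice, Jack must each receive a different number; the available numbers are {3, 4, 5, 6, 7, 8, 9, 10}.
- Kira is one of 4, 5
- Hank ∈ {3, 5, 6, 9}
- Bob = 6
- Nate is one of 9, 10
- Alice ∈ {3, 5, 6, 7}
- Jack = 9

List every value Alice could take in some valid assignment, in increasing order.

3, 5, 7

Bob has just one choice, so Bob = 6. Strike 6 from Hank, Alice.
Jack must be 9 (only option left). Strike 9 from Hank, Nate.
Nate's domain is down to {10}, so Nate = 10.
No further eliminations apply; Alice can still be any of 3, 5, 7.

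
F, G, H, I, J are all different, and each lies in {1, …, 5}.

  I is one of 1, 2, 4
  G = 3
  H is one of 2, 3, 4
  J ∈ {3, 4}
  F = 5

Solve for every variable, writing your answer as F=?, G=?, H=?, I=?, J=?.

F=5, G=3, H=2, I=1, J=4

F must be 5 (only option left).
G's domain is down to {3}, so G = 3. Eliminate 3 elsewhere: H, J.
J must be 4 (only option left). Remove 4 from H, I.
H has just one choice, so H = 2. Strike 2 from I.
That leaves I = 1.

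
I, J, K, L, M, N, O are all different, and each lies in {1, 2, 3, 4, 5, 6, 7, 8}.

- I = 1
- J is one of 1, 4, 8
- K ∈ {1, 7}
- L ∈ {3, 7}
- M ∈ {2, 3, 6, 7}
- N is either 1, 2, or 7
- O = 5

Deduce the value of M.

I's domain is down to {1}, so I = 1. So J, K, N can't be 1.
K must be 7 (only option left). So L, M, N can't be 7.
L must be 3 (only option left). Eliminate 3 elsewhere: M.
That leaves N = 2. So M can't be 2.
So M = 6.

6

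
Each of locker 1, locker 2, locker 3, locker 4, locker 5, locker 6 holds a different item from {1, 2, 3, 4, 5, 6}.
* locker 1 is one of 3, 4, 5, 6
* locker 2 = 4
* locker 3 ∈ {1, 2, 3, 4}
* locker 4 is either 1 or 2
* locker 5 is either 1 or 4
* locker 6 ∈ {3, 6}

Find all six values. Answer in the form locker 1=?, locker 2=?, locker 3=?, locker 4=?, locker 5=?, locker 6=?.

locker 1=5, locker 2=4, locker 3=3, locker 4=2, locker 5=1, locker 6=6

locker 2's domain is down to {4}, so locker 2 = 4. Strike 4 from locker 1, locker 3, locker 5.
locker 5 has just one choice, so locker 5 = 1. Eliminate 1 elsewhere: locker 3, locker 4.
locker 4 has just one choice, so locker 4 = 2. Eliminate 2 elsewhere: locker 3.
locker 3 must be 3 (only option left). Strike 3 from locker 1, locker 6.
That leaves locker 6 = 6. Remove 6 from locker 1.
That leaves locker 1 = 5.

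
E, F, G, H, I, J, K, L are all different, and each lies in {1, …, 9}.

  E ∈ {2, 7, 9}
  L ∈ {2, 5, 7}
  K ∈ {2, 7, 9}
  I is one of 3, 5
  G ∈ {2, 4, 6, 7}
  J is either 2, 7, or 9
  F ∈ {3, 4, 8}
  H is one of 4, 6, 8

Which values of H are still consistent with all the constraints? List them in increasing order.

E, J, K between them cover only {2, 7, 9} — a naked triple. Remove those values from G, L.
That leaves L = 5. Remove 5 from I.
I must be 3 (only option left). So F can't be 3.
No further eliminations apply; H can still be any of 4, 6, 8.

4, 6, 8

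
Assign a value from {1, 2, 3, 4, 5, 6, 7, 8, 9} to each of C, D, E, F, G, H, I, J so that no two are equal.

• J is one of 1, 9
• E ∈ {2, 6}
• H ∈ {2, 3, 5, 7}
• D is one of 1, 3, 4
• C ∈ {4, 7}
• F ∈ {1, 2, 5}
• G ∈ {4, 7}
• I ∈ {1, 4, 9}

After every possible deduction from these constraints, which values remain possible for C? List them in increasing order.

4, 7

Among the 8 variables, 6 fits only E (and all 8 values in {1, 2, 3, 4, 5, 6, 7, 9} must be used), so E = 6.
C and G between them cover only {4, 7} — a naked pair. Remove those values from D, H, I.
The 2 variables I and J are confined to {1, 9}, which locks those values in; drop them from D, F.
D has just one choice, so D = 3. Remove 3 from H.
No further eliminations apply; C can still be any of 4, 7.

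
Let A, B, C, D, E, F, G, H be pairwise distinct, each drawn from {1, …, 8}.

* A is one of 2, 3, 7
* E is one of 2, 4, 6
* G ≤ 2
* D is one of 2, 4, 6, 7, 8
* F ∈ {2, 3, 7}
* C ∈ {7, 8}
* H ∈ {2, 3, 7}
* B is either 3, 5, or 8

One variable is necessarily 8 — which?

Among the 8 variables, 1 fits only G (and all 8 values in {1, 2, 3, 4, 5, 6, 7, 8} must be used), so G = 1.
Among the 7 still-open variables, 5 fits only B (and all 7 values in {2, 3, 4, 5, 6, 7, 8} must be used), so B = 5.
The 3 variables A, F, H are confined to {2, 3, 7}, which locks those values in; drop them from C, D, E.
So 8 goes to C.

C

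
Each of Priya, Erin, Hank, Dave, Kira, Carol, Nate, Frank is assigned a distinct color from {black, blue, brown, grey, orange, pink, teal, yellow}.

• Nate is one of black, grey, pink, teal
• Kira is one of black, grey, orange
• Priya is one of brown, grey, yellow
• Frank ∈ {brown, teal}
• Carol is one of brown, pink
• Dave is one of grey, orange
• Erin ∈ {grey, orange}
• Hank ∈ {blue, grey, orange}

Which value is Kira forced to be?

The 8 variables together cover exactly {black, blue, brown, grey, orange, pink, teal, yellow} — 8 values for 8 variables — and blue appears only in Hank's list, so Hank = blue.
Among the 7 still-open variables, yellow fits only Priya (and all 7 values in {black, brown, grey, orange, pink, teal, yellow} must be used), so Priya = yellow.
The 2 variables Erin and Dave are confined to {grey, orange}, which locks those values in; drop them from Kira, Nate.
So Kira = black.

black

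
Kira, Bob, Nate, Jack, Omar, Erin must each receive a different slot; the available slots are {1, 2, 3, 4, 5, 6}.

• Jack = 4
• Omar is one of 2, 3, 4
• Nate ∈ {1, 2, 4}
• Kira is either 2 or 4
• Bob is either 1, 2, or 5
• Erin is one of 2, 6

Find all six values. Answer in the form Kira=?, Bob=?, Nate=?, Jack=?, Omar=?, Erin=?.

Kira=2, Bob=5, Nate=1, Jack=4, Omar=3, Erin=6

Jack has just one choice, so Jack = 4. Remove 4 from Kira, Nate, Omar.
Kira must be 2 (only option left). So Bob, Nate, Omar, Erin can't be 2.
Nate's domain is down to {1}, so Nate = 1. Eliminate 1 elsewhere: Bob.
Omar must be 3 (only option left).
Erin must be 6 (only option left).
Bob has just one choice, so Bob = 5.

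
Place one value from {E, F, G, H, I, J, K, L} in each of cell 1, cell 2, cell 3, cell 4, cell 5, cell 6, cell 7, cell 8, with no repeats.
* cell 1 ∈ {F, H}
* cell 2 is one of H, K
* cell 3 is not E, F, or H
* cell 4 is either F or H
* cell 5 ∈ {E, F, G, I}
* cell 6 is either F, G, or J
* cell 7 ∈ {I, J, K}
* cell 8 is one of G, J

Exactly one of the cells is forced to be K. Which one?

Among the 8 variables, E fits only cell 5 (and all 8 values in {E, F, G, H, I, J, K, L} must be used), so cell 5 = E.
Among the 7 still-open variables, L fits only cell 3 (and all 7 values in {F, G, H, I, J, K, L} must be used), so cell 3 = L.
Among the 6 still-open variables, I fits only cell 7 (and all 6 values in {F, G, H, I, J, K} must be used), so cell 7 = I.
Among the 5 still-open variables, K fits only cell 2 (and all 5 values in {F, G, H, J, K} must be used), so cell 2 = K.

cell 2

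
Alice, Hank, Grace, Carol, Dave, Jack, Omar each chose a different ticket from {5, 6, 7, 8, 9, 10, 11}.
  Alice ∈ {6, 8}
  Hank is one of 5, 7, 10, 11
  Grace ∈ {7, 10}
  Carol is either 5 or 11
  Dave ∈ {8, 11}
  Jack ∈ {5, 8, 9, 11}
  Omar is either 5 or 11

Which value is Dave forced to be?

Among the 7 variables, 6 fits only Alice (and all 7 values in {5, 6, 7, 8, 9, 10, 11} must be used), so Alice = 6.
Among the 6 still-open variables, 9 fits only Jack (and all 6 values in {5, 7, 8, 9, 10, 11} must be used), so Jack = 9.
The 5 still-open variables together cover exactly {5, 7, 8, 10, 11} — 5 values for 5 variables — and 8 appears only in Dave's list, so Dave = 8.

8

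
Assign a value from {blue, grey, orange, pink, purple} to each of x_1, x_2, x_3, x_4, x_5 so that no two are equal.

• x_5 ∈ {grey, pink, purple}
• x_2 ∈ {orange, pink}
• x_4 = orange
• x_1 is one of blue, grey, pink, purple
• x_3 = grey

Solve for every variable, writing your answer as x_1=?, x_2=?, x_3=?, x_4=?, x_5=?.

x_3 must be grey (only option left). Strike grey from x_1, x_5.
x_4 has just one choice, so x_4 = orange. Strike orange from x_2.
x_2 must be pink (only option left). Remove pink from x_1, x_5.
x_5 must be purple (only option left). Remove purple from x_1.
That leaves x_1 = blue.

x_1=blue, x_2=pink, x_3=grey, x_4=orange, x_5=purple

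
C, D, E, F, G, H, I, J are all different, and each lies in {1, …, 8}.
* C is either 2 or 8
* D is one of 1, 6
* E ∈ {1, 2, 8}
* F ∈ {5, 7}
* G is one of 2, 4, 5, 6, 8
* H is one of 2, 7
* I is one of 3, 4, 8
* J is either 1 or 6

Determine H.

The 8 variables together cover exactly {1, 2, 3, 4, 5, 6, 7, 8} — 8 values for 8 variables — and 3 appears only in I's list, so I = 3.
The 7 still-open variables draw from only 7 values {1, 2, 4, 5, 6, 7, 8}, so each is used; only G can be 4, hence G = 4.
Among the 6 still-open variables, 5 fits only F (and all 6 values in {1, 2, 5, 6, 7, 8} must be used), so F = 5.
Among the 5 still-open variables, 7 fits only H (and all 5 values in {1, 2, 6, 7, 8} must be used), so H = 7.

7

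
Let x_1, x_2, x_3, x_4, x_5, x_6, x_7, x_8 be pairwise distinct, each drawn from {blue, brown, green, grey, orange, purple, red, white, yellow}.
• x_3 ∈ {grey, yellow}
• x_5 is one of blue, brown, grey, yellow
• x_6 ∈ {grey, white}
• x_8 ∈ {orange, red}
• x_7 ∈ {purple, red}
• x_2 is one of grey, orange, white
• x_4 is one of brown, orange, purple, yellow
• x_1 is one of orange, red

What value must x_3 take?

yellow

The 8 variables draw from only 8 values {blue, brown, grey, orange, purple, red, white, yellow}, so each is used; only x_5 can be blue, hence x_5 = blue.
The 7 still-open variables draw from only 7 values {brown, grey, orange, purple, red, white, yellow}, so each is used; only x_4 can be brown, hence x_4 = brown.
The 6 still-open variables draw from only 6 values {grey, orange, purple, red, white, yellow}, so each is used; only x_7 can be purple, hence x_7 = purple.
The 5 still-open variables draw from only 5 values {grey, orange, red, white, yellow}, so each is used; only x_3 can be yellow, hence x_3 = yellow.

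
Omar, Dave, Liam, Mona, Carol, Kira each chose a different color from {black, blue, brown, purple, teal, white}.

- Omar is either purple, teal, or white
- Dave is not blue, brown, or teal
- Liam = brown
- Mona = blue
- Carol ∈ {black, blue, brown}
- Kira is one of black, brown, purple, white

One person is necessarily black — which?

Carol

Liam's domain is down to {brown}, so Liam = brown. Eliminate brown elsewhere: Carol, Kira.
Mona's domain is down to {blue}, so Mona = blue. Strike blue from Carol.
So black goes to Carol.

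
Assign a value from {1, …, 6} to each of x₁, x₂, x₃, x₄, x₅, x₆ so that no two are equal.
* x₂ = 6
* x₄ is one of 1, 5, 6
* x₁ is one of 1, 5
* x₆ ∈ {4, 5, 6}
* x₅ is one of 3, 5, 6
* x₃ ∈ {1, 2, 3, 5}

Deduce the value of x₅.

x₂ has just one choice, so x₂ = 6. So x₄, x₅, x₆ can't be 6.
Among the 5 still-open variables, 2 fits only x₃ (and all 5 values in {1, 2, 3, 4, 5} must be used), so x₃ = 2.
The 4 still-open variables together cover exactly {1, 3, 4, 5} — 4 values for 4 variables — and 3 appears only in x₅'s list, so x₅ = 3.

3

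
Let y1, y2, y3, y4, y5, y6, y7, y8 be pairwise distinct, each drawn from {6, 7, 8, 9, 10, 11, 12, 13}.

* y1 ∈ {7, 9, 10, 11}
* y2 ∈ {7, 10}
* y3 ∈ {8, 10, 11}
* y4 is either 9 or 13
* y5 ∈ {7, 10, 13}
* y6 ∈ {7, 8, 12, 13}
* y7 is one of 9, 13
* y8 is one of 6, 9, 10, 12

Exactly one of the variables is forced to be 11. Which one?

y1

The 8 variables together cover exactly {6, 7, 8, 9, 10, 11, 12, 13} — 8 values for 8 variables — and 6 appears only in y8's list, so y8 = 6.
Among the 7 still-open variables, 12 fits only y6 (and all 7 values in {7, 8, 9, 10, 11, 12, 13} must be used), so y6 = 12.
The 6 still-open variables draw from only 6 values {7, 8, 9, 10, 11, 13}, so each is used; only y3 can be 8, hence y3 = 8.
Among the 5 still-open variables, 11 fits only y1 (and all 5 values in {7, 9, 10, 11, 13} must be used), so y1 = 11.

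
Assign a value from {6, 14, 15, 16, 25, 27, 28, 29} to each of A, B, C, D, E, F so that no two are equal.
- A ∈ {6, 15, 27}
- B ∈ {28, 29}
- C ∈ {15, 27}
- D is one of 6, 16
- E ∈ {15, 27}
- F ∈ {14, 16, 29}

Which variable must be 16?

D

The 2 variables C and E are confined to {15, 27}, which locks those values in; drop them from A.
A's domain is down to {6}, so A = 6. Strike 6 from D.
So 16 goes to D.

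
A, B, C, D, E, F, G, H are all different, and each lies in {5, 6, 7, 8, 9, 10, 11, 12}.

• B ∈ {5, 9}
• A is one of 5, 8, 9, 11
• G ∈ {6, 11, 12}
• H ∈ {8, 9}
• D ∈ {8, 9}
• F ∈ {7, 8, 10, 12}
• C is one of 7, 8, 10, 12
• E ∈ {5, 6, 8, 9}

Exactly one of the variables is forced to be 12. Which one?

G

D and H share exactly the 2 values {8, 9}; by pigeonhole those values go to them, so strike 8, 9 from A, B, C, E, F.
B must be 5 (only option left). Strike 5 from A, E.
E has just one choice, so E = 6. Remove 6 from G.
A's domain is down to {11}, so A = 11. So G can't be 11.
So 12 goes to G.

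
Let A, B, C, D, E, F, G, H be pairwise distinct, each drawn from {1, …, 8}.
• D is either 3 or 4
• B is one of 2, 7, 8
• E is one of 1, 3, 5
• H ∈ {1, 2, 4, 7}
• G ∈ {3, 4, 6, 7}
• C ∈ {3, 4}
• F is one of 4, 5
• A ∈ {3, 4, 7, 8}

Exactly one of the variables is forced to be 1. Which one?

Among the 8 variables, 6 fits only G (and all 8 values in {1, 2, 3, 4, 5, 6, 7, 8} must be used), so G = 6.
C and D between them cover only {3, 4} — a naked pair. Remove those values from A, E, F, H.
F has just one choice, so F = 5. So E can't be 5.
So 1 goes to E.

E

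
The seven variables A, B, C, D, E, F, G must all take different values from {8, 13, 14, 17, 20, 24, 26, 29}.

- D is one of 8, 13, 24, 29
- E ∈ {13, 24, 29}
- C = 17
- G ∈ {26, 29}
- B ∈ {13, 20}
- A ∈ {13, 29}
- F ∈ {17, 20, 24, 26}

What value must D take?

C has just one choice, so C = 17. So F can't be 17.
The 6 still-open variables together cover exactly {8, 13, 20, 24, 26, 29} — 6 values for 6 variables — and 8 appears only in D's list, so D = 8.

8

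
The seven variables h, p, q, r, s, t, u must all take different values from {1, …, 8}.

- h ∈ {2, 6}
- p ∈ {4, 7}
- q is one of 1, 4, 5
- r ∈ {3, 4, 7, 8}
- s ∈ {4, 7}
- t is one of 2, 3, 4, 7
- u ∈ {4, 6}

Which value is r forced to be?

The 2 variables p and s are confined to {4, 7}, which locks those values in; drop them from q, r, t, u.
u has just one choice, so u = 6. Strike 6 from h.
h must be 2 (only option left). So t can't be 2.
That leaves t = 3. Eliminate 3 elsewhere: r.
So r = 8.

8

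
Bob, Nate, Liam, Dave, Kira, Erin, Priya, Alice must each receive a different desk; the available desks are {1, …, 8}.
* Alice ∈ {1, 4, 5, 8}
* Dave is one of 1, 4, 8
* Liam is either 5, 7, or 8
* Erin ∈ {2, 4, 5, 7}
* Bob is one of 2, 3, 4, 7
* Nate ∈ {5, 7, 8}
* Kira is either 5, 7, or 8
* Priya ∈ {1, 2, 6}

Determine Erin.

2

The 8 variables draw from only 8 values {1, 2, 3, 4, 5, 6, 7, 8}, so each is used; only Bob can be 3, hence Bob = 3.
The 7 still-open variables together cover exactly {1, 2, 4, 5, 6, 7, 8} — 7 values for 7 variables — and 6 appears only in Priya's list, so Priya = 6.
Among the 6 still-open variables, 2 fits only Erin (and all 6 values in {1, 2, 4, 5, 7, 8} must be used), so Erin = 2.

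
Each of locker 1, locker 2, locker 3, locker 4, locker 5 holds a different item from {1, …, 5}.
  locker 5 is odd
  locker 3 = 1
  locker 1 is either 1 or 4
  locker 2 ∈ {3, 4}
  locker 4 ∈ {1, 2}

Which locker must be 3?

locker 2

locker 3's domain is down to {1}, so locker 3 = 1. Remove 1 from locker 1, locker 4, locker 5.
locker 4 has just one choice, so locker 4 = 2.
locker 1 must be 4 (only option left). Strike 4 from locker 2.
So 3 goes to locker 2.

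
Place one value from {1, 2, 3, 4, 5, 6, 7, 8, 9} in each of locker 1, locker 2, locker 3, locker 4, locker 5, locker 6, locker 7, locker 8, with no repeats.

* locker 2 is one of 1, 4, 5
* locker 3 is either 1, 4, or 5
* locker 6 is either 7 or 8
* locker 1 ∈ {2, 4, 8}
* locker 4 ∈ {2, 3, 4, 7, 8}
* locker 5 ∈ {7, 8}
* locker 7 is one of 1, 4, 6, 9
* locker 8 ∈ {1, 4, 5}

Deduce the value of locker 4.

The 2 variables locker 5 and locker 6 are confined to {7, 8}, which locks those values in; drop them from locker 1, locker 4.
locker 2, locker 3, locker 8 share exactly the 3 values {1, 4, 5}; by pigeonhole those values go to them, so strike 1, 4, 5 from locker 1, locker 4, locker 7.
That leaves locker 1 = 2. So locker 4 can't be 2.
So locker 4 = 3.

3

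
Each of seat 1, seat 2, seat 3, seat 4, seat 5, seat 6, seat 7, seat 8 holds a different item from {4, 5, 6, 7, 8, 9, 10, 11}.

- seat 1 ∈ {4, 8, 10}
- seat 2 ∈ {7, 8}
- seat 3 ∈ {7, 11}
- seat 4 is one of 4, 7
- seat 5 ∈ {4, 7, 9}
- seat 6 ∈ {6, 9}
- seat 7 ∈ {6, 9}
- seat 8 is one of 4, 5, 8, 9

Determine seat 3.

The 8 variables draw from only 8 values {4, 5, 6, 7, 8, 9, 10, 11}, so each is used; only seat 8 can be 5, hence seat 8 = 5.
The 7 still-open variables draw from only 7 values {4, 6, 7, 8, 9, 10, 11}, so each is used; only seat 1 can be 10, hence seat 1 = 10.
The 6 still-open variables draw from only 6 values {4, 6, 7, 8, 9, 11}, so each is used; only seat 2 can be 8, hence seat 2 = 8.
Among the 5 still-open variables, 11 fits only seat 3 (and all 5 values in {4, 6, 7, 9, 11} must be used), so seat 3 = 11.

11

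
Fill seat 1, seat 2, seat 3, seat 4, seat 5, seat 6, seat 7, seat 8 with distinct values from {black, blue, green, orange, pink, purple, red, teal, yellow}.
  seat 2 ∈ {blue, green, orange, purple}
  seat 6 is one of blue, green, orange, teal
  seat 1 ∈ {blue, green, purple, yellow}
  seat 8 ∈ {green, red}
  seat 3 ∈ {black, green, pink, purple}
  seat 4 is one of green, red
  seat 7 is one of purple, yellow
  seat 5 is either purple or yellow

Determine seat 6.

teal

seat 4 and seat 8 between them cover only {green, red} — a naked pair. Remove those values from seat 1, seat 2, seat 3, seat 6.
The 2 variables seat 5 and seat 7 are confined to {purple, yellow}, which locks those values in; drop them from seat 1, seat 2, seat 3.
seat 1 has just one choice, so seat 1 = blue. Remove blue from seat 2, seat 6.
That leaves seat 2 = orange. Strike orange from seat 6.
So seat 6 = teal.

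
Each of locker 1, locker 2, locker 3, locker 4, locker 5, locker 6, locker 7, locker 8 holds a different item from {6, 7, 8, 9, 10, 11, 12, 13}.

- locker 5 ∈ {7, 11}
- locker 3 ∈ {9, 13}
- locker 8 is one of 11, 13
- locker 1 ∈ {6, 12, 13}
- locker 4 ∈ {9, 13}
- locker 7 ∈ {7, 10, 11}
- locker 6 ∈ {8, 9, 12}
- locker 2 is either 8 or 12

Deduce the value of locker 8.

The 8 variables draw from only 8 values {6, 7, 8, 9, 10, 11, 12, 13}, so each is used; only locker 1 can be 6, hence locker 1 = 6.
Among the 7 still-open variables, 10 fits only locker 7 (and all 7 values in {7, 8, 9, 10, 11, 12, 13} must be used), so locker 7 = 10.
Among the 6 still-open variables, 7 fits only locker 5 (and all 6 values in {7, 8, 9, 11, 12, 13} must be used), so locker 5 = 7.
Among the 5 still-open variables, 11 fits only locker 8 (and all 5 values in {8, 9, 11, 12, 13} must be used), so locker 8 = 11.

11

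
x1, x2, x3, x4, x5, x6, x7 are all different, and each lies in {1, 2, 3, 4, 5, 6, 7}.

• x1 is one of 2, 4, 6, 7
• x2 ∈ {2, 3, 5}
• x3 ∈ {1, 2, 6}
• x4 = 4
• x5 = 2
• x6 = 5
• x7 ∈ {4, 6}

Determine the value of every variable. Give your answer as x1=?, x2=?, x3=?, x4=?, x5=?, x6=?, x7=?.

x1=7, x2=3, x3=1, x4=4, x5=2, x6=5, x7=6

x4's domain is down to {4}, so x4 = 4. So x1, x7 can't be 4.
x5 has just one choice, so x5 = 2. Remove 2 from x1, x2, x3.
x6's domain is down to {5}, so x6 = 5. So x2 can't be 5.
x7 must be 6 (only option left). So x1, x3 can't be 6.
x1 has just one choice, so x1 = 7.
That leaves x2 = 3.
x3 must be 1 (only option left).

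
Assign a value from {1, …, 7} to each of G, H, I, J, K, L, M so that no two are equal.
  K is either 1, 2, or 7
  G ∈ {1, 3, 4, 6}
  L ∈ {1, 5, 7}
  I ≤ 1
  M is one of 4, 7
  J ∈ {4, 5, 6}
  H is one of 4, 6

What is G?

3

I's domain is down to {1}, so I = 1. Eliminate 1 elsewhere: G, K, L.
The 6 still-open variables draw from only 6 values {2, 3, 4, 5, 6, 7}, so each is used; only K can be 2, hence K = 2.
Among the 5 still-open variables, 3 fits only G (and all 5 values in {3, 4, 5, 6, 7} must be used), so G = 3.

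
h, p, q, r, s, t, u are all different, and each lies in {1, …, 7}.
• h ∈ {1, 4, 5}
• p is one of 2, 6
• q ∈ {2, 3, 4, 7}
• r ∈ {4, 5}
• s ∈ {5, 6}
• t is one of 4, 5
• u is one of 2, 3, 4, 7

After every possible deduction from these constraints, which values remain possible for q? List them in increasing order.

3, 7

The 7 variables draw from only 7 values {1, 2, 3, 4, 5, 6, 7}, so each is used; only h can be 1, hence h = 1.
The 2 variables r and t are confined to {4, 5}, which locks those values in; drop them from q, s, u.
s has just one choice, so s = 6. Eliminate 6 elsewhere: p.
That leaves p = 2. So q, u can't be 2.
No further eliminations apply; q can still be any of 3, 7.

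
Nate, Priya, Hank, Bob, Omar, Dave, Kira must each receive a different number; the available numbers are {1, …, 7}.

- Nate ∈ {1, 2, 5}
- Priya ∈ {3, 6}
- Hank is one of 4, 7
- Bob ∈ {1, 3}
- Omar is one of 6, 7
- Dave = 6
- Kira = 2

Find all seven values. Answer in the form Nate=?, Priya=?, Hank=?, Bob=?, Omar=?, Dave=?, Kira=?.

Dave's domain is down to {6}, so Dave = 6. Remove 6 from Priya, Omar.
Kira's domain is down to {2}, so Kira = 2. So Nate can't be 2.
That leaves Priya = 3. Remove 3 from Bob.
That leaves Bob = 1. Eliminate 1 elsewhere: Nate.
Omar must be 7 (only option left). So Hank can't be 7.
That leaves Nate = 5.
Hank has just one choice, so Hank = 4.

Nate=5, Priya=3, Hank=4, Bob=1, Omar=7, Dave=6, Kira=2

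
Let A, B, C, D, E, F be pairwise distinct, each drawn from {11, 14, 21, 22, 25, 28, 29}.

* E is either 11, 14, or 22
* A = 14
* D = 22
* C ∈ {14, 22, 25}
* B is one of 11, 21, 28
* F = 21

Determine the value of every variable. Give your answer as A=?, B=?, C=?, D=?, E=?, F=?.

A=14, B=28, C=25, D=22, E=11, F=21

A's domain is down to {14}, so A = 14. Eliminate 14 elsewhere: C, E.
D has just one choice, so D = 22. So C, E can't be 22.
E's domain is down to {11}, so E = 11. Strike 11 from B.
F's domain is down to {21}, so F = 21. Strike 21 from B.
B has just one choice, so B = 28.
C has just one choice, so C = 25.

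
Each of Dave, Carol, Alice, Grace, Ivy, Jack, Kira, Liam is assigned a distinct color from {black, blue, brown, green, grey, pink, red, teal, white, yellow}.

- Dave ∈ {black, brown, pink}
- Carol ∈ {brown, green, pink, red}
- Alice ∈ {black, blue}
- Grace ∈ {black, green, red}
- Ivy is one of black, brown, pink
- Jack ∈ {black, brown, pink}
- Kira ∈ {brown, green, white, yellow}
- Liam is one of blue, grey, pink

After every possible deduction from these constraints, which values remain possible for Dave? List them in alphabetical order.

Dave, Ivy, Jack between them cover only {black, brown, pink} — a naked triple. Remove those values from Carol, Alice, Grace, Kira, Liam.
That leaves Alice = blue. Eliminate blue elsewhere: Liam.
Liam must be grey (only option left).
The 2 variables Carol and Grace are confined to {green, red}, which locks those values in; drop them from Kira.
No further eliminations apply; Dave can still be any of black, brown, pink.

black, brown, pink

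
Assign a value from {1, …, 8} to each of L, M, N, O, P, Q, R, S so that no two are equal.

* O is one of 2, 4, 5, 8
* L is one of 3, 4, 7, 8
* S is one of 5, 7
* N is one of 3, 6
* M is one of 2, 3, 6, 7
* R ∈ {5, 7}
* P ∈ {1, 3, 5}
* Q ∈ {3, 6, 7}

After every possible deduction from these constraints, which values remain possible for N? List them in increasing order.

3, 6

The 8 variables together cover exactly {1, 2, 3, 4, 5, 6, 7, 8} — 8 values for 8 variables — and 1 appears only in P's list, so P = 1.
The 2 variables R and S are confined to {5, 7}, which locks those values in; drop them from L, M, O, Q.
The 2 variables N and Q are confined to {3, 6}, which locks those values in; drop them from L, M.
M must be 2 (only option left). Strike 2 from O.
No further eliminations apply; N can still be any of 3, 6.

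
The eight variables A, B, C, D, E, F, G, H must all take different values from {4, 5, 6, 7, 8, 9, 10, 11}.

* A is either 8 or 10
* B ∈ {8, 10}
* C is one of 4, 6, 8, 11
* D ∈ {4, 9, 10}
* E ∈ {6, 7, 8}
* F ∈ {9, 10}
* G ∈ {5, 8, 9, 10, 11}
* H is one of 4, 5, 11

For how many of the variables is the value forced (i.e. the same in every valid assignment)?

The 8 variables draw from only 8 values {4, 5, 6, 7, 8, 9, 10, 11}, so each is used; only E can be 7, hence E = 7.
The 7 still-open variables together cover exactly {4, 5, 6, 8, 9, 10, 11} — 7 values for 7 variables — and 6 appears only in C's list, so C = 6.
The 2 variables A and B are confined to {8, 10}, which locks those values in; drop them from D, F, G.
That leaves F = 9. Remove 9 from D, G.
D must be 4 (only option left). So H can't be 4.
Determined: C=6, D=4, E=7, F=9. The other variables each still have more than one consistent value. That makes 4.

4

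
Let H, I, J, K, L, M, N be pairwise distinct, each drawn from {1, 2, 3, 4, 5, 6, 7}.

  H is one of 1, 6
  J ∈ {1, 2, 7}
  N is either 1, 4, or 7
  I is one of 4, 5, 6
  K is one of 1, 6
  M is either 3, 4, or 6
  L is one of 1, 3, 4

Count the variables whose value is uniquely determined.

The 7 variables draw from only 7 values {1, 2, 3, 4, 5, 6, 7}, so each is used; only J can be 2, hence J = 2.
The 6 still-open variables together cover exactly {1, 3, 4, 5, 6, 7} — 6 values for 6 variables — and 5 appears only in I's list, so I = 5.
The 5 still-open variables together cover exactly {1, 3, 4, 6, 7} — 5 values for 5 variables — and 7 appears only in N's list, so N = 7.
H and K between them cover only {1, 6} — a naked pair. Remove those values from L, M.
Determined: I=5, J=2, N=7. The other variables each still have more than one consistent value. That makes 3.

3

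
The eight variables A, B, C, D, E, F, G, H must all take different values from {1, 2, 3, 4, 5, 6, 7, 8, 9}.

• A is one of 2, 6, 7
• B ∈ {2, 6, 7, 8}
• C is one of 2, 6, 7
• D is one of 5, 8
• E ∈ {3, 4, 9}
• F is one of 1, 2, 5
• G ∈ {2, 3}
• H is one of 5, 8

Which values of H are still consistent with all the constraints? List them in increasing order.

D and H between them cover only {5, 8} — a naked pair. Remove those values from B, F.
A, B, C share exactly the 3 values {2, 6, 7}; by pigeonhole those values go to them, so strike 2, 6, 7 from F, G.
F must be 1 (only option left).
G has just one choice, so G = 3. Strike 3 from E.
No further eliminations apply; H can still be any of 5, 8.

5, 8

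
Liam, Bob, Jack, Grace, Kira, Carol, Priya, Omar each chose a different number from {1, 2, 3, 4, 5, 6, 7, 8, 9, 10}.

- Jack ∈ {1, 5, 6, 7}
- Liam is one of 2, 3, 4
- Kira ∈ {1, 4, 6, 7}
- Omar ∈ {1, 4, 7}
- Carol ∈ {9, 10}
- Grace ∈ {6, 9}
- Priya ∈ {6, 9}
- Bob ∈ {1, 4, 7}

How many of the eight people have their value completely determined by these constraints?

Grace and Priya between them cover only {6, 9} — a naked pair. Remove those values from Jack, Kira, Carol.
Carol must be 10 (only option left).
The 3 variables Bob, Kira, Omar are confined to {1, 4, 7}, which locks those values in; drop them from Liam, Jack.
Jack has just one choice, so Jack = 5.
Determined: Jack=5, Carol=10. The other people each still have more than one consistent value. That makes 2.

2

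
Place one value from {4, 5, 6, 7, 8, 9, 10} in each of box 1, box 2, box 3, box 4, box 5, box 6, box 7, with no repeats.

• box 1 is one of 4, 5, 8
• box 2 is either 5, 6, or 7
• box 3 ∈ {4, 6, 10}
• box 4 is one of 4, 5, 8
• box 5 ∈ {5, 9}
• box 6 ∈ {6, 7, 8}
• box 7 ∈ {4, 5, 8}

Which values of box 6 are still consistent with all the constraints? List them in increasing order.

6, 7

Among the 7 variables, 9 fits only box 5 (and all 7 values in {4, 5, 6, 7, 8, 9, 10} must be used), so box 5 = 9.
The 6 still-open variables draw from only 6 values {4, 5, 6, 7, 8, 10}, so each is used; only box 3 can be 10, hence box 3 = 10.
The 3 variables box 1, box 4, box 7 are confined to {4, 5, 8}, which locks those values in; drop them from box 2, box 6.
No further eliminations apply; box 6 can still be any of 6, 7.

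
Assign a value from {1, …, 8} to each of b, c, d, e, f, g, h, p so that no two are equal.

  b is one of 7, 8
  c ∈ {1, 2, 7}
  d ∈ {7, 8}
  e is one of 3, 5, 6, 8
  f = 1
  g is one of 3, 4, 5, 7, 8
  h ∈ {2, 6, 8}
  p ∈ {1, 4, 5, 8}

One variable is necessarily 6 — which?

h

f must be 1 (only option left). Eliminate 1 elsewhere: c, p.
b and d share exactly the 2 values {7, 8}; by pigeonhole those values go to them, so strike 7, 8 from c, e, g, h, p.
c must be 2 (only option left). Eliminate 2 elsewhere: h.
So 6 goes to h.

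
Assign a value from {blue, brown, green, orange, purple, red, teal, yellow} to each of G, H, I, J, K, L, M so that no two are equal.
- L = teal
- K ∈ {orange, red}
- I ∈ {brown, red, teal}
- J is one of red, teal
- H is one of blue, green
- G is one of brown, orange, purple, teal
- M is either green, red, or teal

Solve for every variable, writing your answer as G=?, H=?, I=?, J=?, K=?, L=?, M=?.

L has just one choice, so L = teal. Remove teal from G, I, J, M.
J's domain is down to {red}, so J = red. So I, K, M can't be red.
That leaves K = orange. Eliminate orange elsewhere: G.
M's domain is down to {green}, so M = green. Strike green from H.
H has just one choice, so H = blue.
That leaves I = brown. So G can't be brown.
That leaves G = purple.

G=purple, H=blue, I=brown, J=red, K=orange, L=teal, M=green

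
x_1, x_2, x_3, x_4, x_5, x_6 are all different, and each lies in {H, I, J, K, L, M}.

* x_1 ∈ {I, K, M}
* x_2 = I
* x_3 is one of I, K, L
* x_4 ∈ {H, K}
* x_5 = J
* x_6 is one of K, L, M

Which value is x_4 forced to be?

H

x_2 must be I (only option left). Strike I from x_1, x_3.
x_5 has just one choice, so x_5 = J.
The 4 still-open variables together cover exactly {H, K, L, M} — 4 values for 4 variables — and H appears only in x_4's list, so x_4 = H.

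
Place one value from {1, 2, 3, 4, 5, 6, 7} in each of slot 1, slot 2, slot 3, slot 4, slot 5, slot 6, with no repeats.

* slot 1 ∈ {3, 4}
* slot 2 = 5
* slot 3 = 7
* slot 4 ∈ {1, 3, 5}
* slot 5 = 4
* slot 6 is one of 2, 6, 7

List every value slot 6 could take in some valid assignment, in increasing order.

slot 2 must be 5 (only option left). Remove 5 from slot 4.
slot 3 must be 7 (only option left). Strike 7 from slot 6.
That leaves slot 5 = 4. Strike 4 from slot 1.
That leaves slot 1 = 3. So slot 4 can't be 3.
slot 4 must be 1 (only option left).
No further eliminations apply; slot 6 can still be any of 2, 6.

2, 6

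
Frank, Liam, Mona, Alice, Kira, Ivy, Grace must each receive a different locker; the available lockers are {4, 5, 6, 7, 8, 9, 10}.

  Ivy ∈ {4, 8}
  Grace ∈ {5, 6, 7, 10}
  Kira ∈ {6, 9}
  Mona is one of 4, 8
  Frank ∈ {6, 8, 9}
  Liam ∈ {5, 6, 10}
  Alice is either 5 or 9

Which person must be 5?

Among the 7 variables, 7 fits only Grace (and all 7 values in {4, 5, 6, 7, 8, 9, 10} must be used), so Grace = 7.
The 6 still-open variables draw from only 6 values {4, 5, 6, 8, 9, 10}, so each is used; only Liam can be 10, hence Liam = 10.
The 5 still-open variables together cover exactly {4, 5, 6, 8, 9} — 5 values for 5 variables — and 5 appears only in Alice's list, so Alice = 5.

Alice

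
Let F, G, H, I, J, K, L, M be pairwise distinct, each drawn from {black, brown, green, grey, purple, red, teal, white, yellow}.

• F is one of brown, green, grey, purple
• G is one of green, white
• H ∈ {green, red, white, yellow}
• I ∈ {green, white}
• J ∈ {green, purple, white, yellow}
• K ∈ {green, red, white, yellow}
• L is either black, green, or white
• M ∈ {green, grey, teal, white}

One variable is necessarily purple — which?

G and I share exactly the 2 values {green, white}; by pigeonhole those values go to them, so strike green, white from F, H, J, K, L, M.
L's domain is down to {black}, so L = black.
H and K between them cover only {red, yellow} — a naked pair. Remove those values from J.
So purple goes to J.

J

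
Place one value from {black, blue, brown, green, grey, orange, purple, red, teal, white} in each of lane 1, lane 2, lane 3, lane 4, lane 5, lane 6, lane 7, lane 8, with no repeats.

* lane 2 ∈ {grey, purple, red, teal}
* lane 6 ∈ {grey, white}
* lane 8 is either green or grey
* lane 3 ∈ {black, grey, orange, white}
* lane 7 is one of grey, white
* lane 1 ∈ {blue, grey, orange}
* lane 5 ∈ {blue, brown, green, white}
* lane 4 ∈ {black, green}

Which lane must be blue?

lane 1

lane 6 and lane 7 between them cover only {grey, white} — a naked pair. Remove those values from lane 1, lane 2, lane 3, lane 5, lane 8.
lane 8 has just one choice, so lane 8 = green. So lane 4, lane 5 can't be green.
lane 4's domain is down to {black}, so lane 4 = black. Eliminate black elsewhere: lane 3.
lane 3 has just one choice, so lane 3 = orange. So lane 1 can't be orange.
So blue goes to lane 1.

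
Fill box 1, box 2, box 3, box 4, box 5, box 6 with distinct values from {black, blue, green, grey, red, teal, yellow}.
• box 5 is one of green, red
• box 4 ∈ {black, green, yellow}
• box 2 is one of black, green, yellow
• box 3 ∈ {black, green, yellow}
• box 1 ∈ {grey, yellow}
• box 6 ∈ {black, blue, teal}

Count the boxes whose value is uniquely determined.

box 2, box 3, box 4 between them cover only {black, green, yellow} — a naked triple. Remove those values from box 1, box 5, box 6.
That leaves box 1 = grey.
box 5 has just one choice, so box 5 = red.
Determined: box 1=grey, box 5=red. The other boxes each still have more than one consistent value. That makes 2.

2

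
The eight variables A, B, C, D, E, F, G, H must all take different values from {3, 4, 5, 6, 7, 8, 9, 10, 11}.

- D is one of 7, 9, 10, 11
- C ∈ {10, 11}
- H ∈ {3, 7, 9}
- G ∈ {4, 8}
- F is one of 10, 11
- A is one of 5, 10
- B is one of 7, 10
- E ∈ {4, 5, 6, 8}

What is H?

3

C and F share exactly the 2 values {10, 11}; by pigeonhole those values go to them, so strike 10, 11 from A, B, D.
That leaves A = 5. So E can't be 5.
B must be 7 (only option left). Eliminate 7 elsewhere: D, H.
D must be 9 (only option left). Remove 9 from H.
So H = 3.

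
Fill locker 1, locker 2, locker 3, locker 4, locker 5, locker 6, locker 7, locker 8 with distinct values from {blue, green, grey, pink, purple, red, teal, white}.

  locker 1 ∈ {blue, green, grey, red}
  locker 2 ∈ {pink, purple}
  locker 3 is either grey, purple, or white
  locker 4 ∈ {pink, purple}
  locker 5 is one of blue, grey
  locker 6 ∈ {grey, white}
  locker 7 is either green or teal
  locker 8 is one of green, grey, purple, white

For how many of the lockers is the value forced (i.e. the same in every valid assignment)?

4

Among the 8 variables, red fits only locker 1 (and all 8 values in {blue, green, grey, pink, purple, red, teal, white} must be used), so locker 1 = red.
The 7 still-open variables together cover exactly {blue, green, grey, pink, purple, teal, white} — 7 values for 7 variables — and blue appears only in locker 5's list, so locker 5 = blue.
The 6 still-open variables draw from only 6 values {green, grey, pink, purple, teal, white}, so each is used; only locker 7 can be teal, hence locker 7 = teal.
The 5 still-open variables draw from only 5 values {green, grey, pink, purple, white}, so each is used; only locker 8 can be green, hence locker 8 = green.
locker 2 and locker 4 share exactly the 2 values {pink, purple}; by pigeonhole those values go to them, so strike pink, purple from locker 3.
Determined: locker 1=red, locker 5=blue, locker 7=teal, locker 8=green. The other lockers each still have more than one consistent value. That makes 4.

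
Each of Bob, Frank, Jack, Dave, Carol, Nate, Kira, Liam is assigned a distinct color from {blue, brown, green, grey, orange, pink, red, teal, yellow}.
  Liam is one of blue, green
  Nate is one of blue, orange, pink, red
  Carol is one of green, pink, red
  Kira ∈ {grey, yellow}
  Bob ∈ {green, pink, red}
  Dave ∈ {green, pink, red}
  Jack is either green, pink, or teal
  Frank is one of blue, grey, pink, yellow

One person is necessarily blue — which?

Liam

The 8 variables draw from only 8 values {blue, green, grey, orange, pink, red, teal, yellow}, so each is used; only Nate can be orange, hence Nate = orange.
Among the 7 still-open variables, teal fits only Jack (and all 7 values in {blue, green, grey, pink, red, teal, yellow} must be used), so Jack = teal.
Bob, Dave, Carol share exactly the 3 values {green, pink, red}; by pigeonhole those values go to them, so strike green, pink, red from Frank, Liam.
So blue goes to Liam.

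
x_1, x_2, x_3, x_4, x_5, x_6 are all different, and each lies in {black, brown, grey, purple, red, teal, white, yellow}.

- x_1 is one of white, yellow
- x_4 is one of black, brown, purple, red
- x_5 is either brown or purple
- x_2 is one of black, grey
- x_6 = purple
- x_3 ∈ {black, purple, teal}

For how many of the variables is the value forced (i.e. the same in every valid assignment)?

2

x_6's domain is down to {purple}, so x_6 = purple. Eliminate purple elsewhere: x_3, x_4, x_5.
x_5 has just one choice, so x_5 = brown. Eliminate brown elsewhere: x_4.
Determined: x_5=brown, x_6=purple. The other variables each still have more than one consistent value. That makes 2.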